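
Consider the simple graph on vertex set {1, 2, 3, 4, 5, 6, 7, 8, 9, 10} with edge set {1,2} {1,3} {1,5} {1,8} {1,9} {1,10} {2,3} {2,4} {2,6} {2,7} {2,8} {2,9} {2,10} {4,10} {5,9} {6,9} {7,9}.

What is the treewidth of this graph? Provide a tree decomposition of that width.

The largest bag has 3 vertices, giving width 2; this decomposition certifies tw(G) ≤ 2. Conversely, {1, 2, 8} is a clique of size 3, and the vertices of any clique must share a bag in every tree decomposition; so some bag has ≥ 3 vertices and tw(G) ≥ 2. The upper and lower bounds meet at 2, so that is the treewidth.

Treewidth 2.
One optimal decomposition is:
Bags: B1 = {2, 6, 9}  B2 = {2, 7, 9}  B3 = {1, 2, 9}  B4 = {1, 2, 8}  B5 = {1, 2, 10}  B6 = {1, 5, 9}  B7 = {1, 2, 3}  B8 = {2, 4, 10}
Tree: B1–B2, B2–B3, B3–B4, B4–B5, B3–B6, B4–B7, B5–B8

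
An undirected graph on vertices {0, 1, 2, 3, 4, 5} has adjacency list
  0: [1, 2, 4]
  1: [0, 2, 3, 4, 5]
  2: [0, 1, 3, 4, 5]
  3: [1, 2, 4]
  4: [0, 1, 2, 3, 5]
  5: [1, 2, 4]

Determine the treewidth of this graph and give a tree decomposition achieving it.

Each bag holds 4 vertices, so the decomposition has width 3, which upper-bounds the treewidth. On the other hand G contains the 4-clique {0, 1, 2, 4}. A clique must lie in a single bag of any decomposition, so no decomposition can have width below 3. Therefore the treewidth is 3.

Treewidth 3.
One such decomposition:
Bags: B1 = {0, 1, 2, 4}  B2 = {1, 2, 4, 5}  B3 = {1, 2, 3, 4}
Tree: B1–B2, B1–B3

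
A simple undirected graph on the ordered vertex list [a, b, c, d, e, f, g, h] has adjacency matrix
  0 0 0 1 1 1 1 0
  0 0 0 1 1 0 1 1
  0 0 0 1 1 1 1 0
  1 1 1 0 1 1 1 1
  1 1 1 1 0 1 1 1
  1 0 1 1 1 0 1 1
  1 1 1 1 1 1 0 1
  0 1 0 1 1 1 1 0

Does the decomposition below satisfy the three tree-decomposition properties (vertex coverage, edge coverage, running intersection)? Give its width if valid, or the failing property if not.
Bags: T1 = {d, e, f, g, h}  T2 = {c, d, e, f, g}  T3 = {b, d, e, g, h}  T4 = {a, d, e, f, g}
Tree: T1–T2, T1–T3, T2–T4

Every vertex of G appears in some bag (union = {a, b, c, d, e, f, g, h}); every edge is covered by a bag; and for each vertex v the set of bags containing v is connected in the bag tree. The decomposition is therefore valid. The largest bag has 5 vertices, so the width is 4.

Yes; width 4.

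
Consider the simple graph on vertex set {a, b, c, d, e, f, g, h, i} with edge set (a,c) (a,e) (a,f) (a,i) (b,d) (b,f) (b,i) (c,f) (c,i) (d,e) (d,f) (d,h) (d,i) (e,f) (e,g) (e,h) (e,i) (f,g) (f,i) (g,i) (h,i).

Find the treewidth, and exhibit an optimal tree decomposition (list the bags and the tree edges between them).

Each bag holds 4 vertices, so the decomposition has width 3, which upper-bounds the treewidth. On the other hand G contains the 4-clique {d, e, h, i}. A clique must lie in a single bag of any decomposition, so no decomposition can have width below 3. Therefore the treewidth is 3.

Treewidth 3.
One such decomposition:
Bags: B1 = {a, c, f, i}  B2 = {a, e, f, i}  B3 = {d, e, f, i}  B4 = {b, d, f, i}  B5 = {e, f, g, i}  B6 = {d, e, h, i}
Tree: B1–B2, B2–B3, B3–B4, B3–B5, B3–B6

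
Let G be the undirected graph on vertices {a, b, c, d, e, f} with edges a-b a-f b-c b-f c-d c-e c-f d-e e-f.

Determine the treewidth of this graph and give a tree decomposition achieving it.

Treewidth 2.
Bags: B1 = {b, c, f}  B2 = {c, e, f}  B3 = {c, d, e}  B4 = {a, b, f}
Tree: B1–B2, B2–B3, B1–B4

Every bag has size at most 3, so the width is 3 − 1 = 2 and tw(G) ≤ 2. On the other hand G contains the 3-clique {c, d, e}. A clique must lie in a single bag of any decomposition, so no decomposition can have width below 2. The upper and lower bounds meet at 2, so that is the treewidth.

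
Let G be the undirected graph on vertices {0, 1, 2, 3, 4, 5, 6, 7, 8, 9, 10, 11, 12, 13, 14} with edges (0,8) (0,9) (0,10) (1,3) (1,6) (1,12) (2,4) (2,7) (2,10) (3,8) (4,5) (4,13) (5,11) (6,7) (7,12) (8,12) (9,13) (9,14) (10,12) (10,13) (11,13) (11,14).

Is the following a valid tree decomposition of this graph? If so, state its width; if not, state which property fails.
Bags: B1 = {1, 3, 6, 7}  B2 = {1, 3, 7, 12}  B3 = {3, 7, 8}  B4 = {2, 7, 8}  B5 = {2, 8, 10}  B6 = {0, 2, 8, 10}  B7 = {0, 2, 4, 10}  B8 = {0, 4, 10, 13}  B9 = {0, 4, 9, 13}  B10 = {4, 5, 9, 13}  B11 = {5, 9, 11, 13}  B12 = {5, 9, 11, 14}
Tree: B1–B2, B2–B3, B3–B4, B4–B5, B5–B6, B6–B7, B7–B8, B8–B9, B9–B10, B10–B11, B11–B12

No — edge (12,8) lies in no bag.

A tree decomposition must satisfy three properties: every vertex lies in some bag; for every edge, both endpoints lie together in some bag; and for every vertex, the bags containing it form a connected subtree. Here edge (12,8) lies in no bag, so the decomposition is invalid.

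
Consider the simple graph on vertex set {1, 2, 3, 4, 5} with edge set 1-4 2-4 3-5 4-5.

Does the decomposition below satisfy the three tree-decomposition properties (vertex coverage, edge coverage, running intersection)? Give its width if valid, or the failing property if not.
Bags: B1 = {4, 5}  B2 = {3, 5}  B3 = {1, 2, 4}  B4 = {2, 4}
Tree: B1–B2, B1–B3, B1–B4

A tree decomposition must satisfy three properties: every vertex lies in some bag; for every edge, both endpoints lie together in some bag; and for every vertex, the bags containing it form a connected subtree. Here bags containing vertex 2 are not connected in the tree, so the decomposition is invalid.

No — bags containing vertex 2 are not connected in the tree.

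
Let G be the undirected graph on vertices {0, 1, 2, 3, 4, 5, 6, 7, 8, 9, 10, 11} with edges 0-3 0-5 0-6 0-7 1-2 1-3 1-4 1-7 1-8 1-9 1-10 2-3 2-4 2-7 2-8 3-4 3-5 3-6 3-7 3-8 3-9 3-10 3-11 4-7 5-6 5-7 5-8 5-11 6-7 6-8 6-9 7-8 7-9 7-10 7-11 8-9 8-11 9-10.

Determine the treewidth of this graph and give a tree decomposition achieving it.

Each bag holds 5 vertices, so the decomposition has width 4, which upper-bounds the treewidth. For the lower bound, the 5 vertices {0, 3, 5, 6, 7} are pairwise adjacent, and any tree decomposition puts a clique entirely inside one bag — forcing width ≥ 4. Hence tw(G) = 4 exactly.

Treewidth 4.
Bags: B1 = {3, 6, 7, 8, 9}  B2 = {1, 3, 7, 8, 9}  B3 = {1, 3, 7, 9, 10}  B4 = {3, 5, 6, 7, 8}  B5 = {0, 3, 5, 6, 7}  B6 = {3, 5, 7, 8, 11}  B7 = {1, 2, 3, 7, 8}  B8 = {1, 2, 3, 4, 7}
Tree: B1–B2, B2–B3, B1–B4, B4–B5, B4–B6, B2–B7, B7–B8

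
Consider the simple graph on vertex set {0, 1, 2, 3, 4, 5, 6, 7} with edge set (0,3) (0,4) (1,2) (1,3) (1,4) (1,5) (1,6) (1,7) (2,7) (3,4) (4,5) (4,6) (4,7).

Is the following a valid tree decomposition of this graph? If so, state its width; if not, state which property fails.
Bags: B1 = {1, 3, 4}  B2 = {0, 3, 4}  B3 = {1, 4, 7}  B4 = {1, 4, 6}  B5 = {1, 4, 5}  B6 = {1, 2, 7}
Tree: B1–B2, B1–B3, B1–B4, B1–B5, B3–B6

Checking the three conditions: (i) the bags cover all of {0, 1, 2, 3, 4, 5, 6, 7}; (ii) for each edge, some bag contains both endpoints; (iii) the bags containing any fixed vertex form a subtree. All hold, so the decomposition is valid with width 3 − 1 = 2.

Yes; width 2.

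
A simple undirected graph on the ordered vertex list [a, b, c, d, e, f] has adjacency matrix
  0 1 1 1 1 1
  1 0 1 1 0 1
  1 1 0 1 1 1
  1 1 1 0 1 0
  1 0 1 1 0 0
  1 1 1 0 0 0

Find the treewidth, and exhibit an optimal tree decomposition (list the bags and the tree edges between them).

The largest bag has 4 vertices, giving width 3; this decomposition certifies tw(G) ≤ 3. On the other hand G contains the 4-clique {a, c, d, e}. A clique must lie in a single bag of any decomposition, so no decomposition can have width below 3. Hence tw(G) = 3 exactly.

Treewidth 3.
Bags: B1 = {a, c, d, e}  B2 = {a, b, c, d}  B3 = {a, b, c, f}
Tree: B1–B2, B2–B3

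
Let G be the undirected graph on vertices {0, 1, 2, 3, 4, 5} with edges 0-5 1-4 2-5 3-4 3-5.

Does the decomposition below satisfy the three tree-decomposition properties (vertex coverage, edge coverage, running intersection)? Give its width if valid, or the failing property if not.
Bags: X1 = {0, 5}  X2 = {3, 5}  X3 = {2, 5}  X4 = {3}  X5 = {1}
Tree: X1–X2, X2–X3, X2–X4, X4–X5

No — vertex 4 appears in no bag.

A tree decomposition must satisfy three properties: every vertex lies in some bag; for every edge, both endpoints lie together in some bag; and for every vertex, the bags containing it form a connected subtree. Here vertex 4 appears in no bag, so the decomposition is invalid.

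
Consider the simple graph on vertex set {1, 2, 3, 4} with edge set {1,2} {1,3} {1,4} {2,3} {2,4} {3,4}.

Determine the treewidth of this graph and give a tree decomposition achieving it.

Treewidth 3.
One optimal decomposition is:
Bags: B1 = {1, 2, 3, 4}
Tree: (single bag)

With just one bag of size 4, the width is 4 − 1 = 3, so tw(G) ≤ 3. For the lower bound, the 4 vertices {1, 2, 3, 4} are pairwise adjacent, and any tree decomposition puts a clique entirely inside one bag — forcing width ≥ 3. Therefore the treewidth is 3.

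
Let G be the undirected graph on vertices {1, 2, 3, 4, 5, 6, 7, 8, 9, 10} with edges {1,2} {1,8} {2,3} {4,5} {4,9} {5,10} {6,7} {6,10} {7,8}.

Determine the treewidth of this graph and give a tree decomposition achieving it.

Each bag holds 2 vertices, so the decomposition has width 1, which upper-bounds the treewidth. Any graph with an edge has treewidth ≥ 1, and G has the edge 3–2. The upper and lower bounds meet at 1, so that is the treewidth.

Treewidth 1.
One optimal decomposition is:
Bags: B1 = {2, 3}  B2 = {1, 2}  B3 = {1, 8}  B4 = {7, 8}  B5 = {6, 7}  B6 = {6, 10}  B7 = {5, 10}  B8 = {4, 5}  B9 = {4, 9}
Tree: B1–B2, B2–B3, B3–B4, B4–B5, B5–B6, B6–B7, B7–B8, B8–B9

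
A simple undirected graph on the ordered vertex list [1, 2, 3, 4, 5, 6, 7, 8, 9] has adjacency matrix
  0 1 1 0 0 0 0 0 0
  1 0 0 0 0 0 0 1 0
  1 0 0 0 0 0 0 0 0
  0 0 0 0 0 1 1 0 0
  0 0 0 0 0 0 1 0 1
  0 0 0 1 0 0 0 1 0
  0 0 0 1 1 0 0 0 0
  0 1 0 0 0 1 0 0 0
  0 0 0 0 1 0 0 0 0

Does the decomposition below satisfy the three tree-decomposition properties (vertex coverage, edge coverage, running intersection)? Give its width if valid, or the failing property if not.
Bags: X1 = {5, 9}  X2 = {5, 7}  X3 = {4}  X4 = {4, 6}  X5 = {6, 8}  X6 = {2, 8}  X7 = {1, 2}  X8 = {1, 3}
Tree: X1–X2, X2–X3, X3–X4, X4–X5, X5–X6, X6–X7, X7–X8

No — edge (7,4) lies in no bag.

A tree decomposition must satisfy three properties: every vertex lies in some bag; for every edge, both endpoints lie together in some bag; and for every vertex, the bags containing it form a connected subtree. Here edge (7,4) lies in no bag, so the decomposition is invalid.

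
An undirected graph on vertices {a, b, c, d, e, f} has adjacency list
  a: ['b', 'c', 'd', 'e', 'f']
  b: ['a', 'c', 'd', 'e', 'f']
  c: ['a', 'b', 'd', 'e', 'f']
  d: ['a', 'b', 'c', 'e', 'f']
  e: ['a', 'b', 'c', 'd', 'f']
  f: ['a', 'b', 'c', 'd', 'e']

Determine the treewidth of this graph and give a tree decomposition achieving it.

A single bag containing all 6 vertices is trivially a valid decomposition of width 5. On the other hand G contains the 6-clique {a, b, c, d, e, f}. A clique must lie in a single bag of any decomposition, so no decomposition can have width below 5. Combining the bounds, tw(G) = 5.

Treewidth 5.
One optimal decomposition is:
Bags: B1 = {a, b, c, d, e, f}
Tree: (single bag)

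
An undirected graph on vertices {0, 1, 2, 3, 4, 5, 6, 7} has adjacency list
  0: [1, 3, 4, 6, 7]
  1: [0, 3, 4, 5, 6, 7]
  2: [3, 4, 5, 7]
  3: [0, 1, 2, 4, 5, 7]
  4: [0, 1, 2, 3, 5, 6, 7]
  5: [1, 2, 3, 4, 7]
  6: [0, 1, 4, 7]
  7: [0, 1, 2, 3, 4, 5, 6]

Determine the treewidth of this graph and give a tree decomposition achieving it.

Each bag holds 5 vertices, so the decomposition has width 4, which upper-bounds the treewidth. On the other hand G contains the 5-clique {0, 1, 3, 4, 7}. A clique must lie in a single bag of any decomposition, so no decomposition can have width below 4. Combining the bounds, tw(G) = 4.

Treewidth 4.
One such decomposition:
Bags: B1 = {1, 3, 4, 5, 7}  B2 = {0, 1, 3, 4, 7}  B3 = {0, 1, 4, 6, 7}  B4 = {2, 3, 4, 5, 7}
Tree: B1–B2, B2–B3, B1–B4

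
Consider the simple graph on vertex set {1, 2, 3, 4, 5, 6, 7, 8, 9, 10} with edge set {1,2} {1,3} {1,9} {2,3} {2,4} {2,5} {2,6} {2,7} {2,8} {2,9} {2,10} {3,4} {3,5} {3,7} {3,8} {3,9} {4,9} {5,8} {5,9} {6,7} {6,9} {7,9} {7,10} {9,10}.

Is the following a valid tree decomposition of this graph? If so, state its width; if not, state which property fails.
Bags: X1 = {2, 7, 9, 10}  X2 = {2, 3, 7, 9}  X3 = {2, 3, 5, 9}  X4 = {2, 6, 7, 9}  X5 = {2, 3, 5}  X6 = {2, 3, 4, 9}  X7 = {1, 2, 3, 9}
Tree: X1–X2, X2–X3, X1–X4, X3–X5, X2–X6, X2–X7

A tree decomposition must satisfy three properties: every vertex lies in some bag; for every edge, both endpoints lie together in some bag; and for every vertex, the bags containing it form a connected subtree. Here vertex 8 appears in no bag, so the decomposition is invalid.

No — vertex 8 appears in no bag.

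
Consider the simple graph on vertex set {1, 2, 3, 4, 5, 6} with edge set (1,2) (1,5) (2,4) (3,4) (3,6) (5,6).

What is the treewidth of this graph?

A width-2 tree decomposition is:
Bags: B1 = {3, 5, 6}  B2 = {3, 4, 5}  B3 = {2, 4, 5}  B4 = {1, 2, 5}
Tree: B1–B2, B2–B3, B3–B4
Every bag has size at most 3, so the width is 3 − 1 = 2 and tw(G) ≤ 2. Since 5–6–3–4–2–1–5 is a cycle in G, G is not acyclic. Forests are exactly the graphs of treewidth ≤ 1, so tw(G) ≥ 2. Therefore the treewidth is 2.

2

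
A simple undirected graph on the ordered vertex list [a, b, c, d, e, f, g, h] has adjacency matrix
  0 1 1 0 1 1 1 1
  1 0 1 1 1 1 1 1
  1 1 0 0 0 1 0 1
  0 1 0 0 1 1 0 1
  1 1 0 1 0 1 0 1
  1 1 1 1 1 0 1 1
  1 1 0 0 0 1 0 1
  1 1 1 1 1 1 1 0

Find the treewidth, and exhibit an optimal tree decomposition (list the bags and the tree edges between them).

Treewidth 4.
Bags: B1 = {a, b, f, g, h}  B2 = {a, b, e, f, h}  B3 = {b, d, e, f, h}  B4 = {a, b, c, f, h}
Tree: B1–B2, B2–B3, B2–B4

Every bag has size at most 5, so the width is 5 − 1 = 4 and tw(G) ≤ 4. On the other hand G contains the 5-clique {b, d, e, f, h}. A clique must lie in a single bag of any decomposition, so no decomposition can have width below 4. Therefore the treewidth is 4.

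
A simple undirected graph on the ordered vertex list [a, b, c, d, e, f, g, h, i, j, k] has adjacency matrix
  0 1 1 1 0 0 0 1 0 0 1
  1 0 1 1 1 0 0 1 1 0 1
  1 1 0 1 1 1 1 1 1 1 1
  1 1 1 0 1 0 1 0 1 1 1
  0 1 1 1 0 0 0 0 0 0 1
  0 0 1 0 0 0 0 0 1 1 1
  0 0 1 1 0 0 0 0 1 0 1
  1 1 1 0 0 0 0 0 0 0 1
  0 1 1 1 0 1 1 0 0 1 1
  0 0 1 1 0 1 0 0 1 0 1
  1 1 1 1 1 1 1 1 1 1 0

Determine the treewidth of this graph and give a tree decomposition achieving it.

Treewidth 4.
One such decomposition:
Bags: B1 = {b, c, d, i, k}  B2 = {c, d, i, j, k}  B3 = {a, b, c, d, k}  B4 = {a, b, c, h, k}  B5 = {c, f, i, j, k}  B6 = {c, d, g, i, k}  B7 = {b, c, d, e, k}
Tree: B1–B2, B1–B3, B3–B4, B2–B5, B2–B6, B1–B7

The largest bag has 5 vertices, giving width 4; this decomposition certifies tw(G) ≤ 4. On the other hand G contains the 5-clique {c, d, g, i, k}. A clique must lie in a single bag of any decomposition, so no decomposition can have width below 4. Combining the bounds, tw(G) = 4.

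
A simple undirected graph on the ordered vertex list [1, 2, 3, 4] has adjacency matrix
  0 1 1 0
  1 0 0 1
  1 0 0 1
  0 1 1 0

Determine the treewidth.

2

A width-2 tree decomposition is:
Bags: B1 = {1, 2, 4}  B2 = {1, 3, 4}
Tree: B1–B2
Every bag has size at most 3, so the width is 3 − 1 = 2 and tw(G) ≤ 2. The edges 1–2–4–3–1 form a cycle, so G is not a tree and its treewidth is at least 2. Hence tw(G) = 2 exactly.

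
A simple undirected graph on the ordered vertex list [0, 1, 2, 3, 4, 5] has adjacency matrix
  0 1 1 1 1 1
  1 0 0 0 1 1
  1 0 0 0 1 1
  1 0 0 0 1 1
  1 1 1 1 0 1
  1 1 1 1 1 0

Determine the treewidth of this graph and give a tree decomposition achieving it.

Treewidth 3.
Bags: B1 = {0, 1, 4, 5}  B2 = {0, 2, 4, 5}  B3 = {0, 3, 4, 5}
Tree: B1–B2, B1–B3

Each bag holds 4 vertices, so the decomposition has width 3, which upper-bounds the treewidth. Conversely, {0, 1, 4, 5} is a clique of size 4, and the vertices of any clique must share a bag in every tree decomposition; so some bag has ≥ 4 vertices and tw(G) ≥ 3. Combining the bounds, tw(G) = 3.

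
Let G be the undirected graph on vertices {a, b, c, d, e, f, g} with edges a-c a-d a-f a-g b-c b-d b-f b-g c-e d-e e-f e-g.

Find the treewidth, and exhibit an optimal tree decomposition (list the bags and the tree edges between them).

Treewidth 3.
Bags: B1 = {a, b, d, e}  B2 = {a, b, e, f}  B3 = {a, b, c, e}  B4 = {a, b, e, g}
Tree: B1–B2, B2–B3, B3–B4

Every bag has size at most 4, so the width is 4 − 1 = 3 and tw(G) ≤ 3. For the lower bound: the 4 vertex sets {b,d}, {a,f}, {e}, {c} are disjoint, each induces a connected subgraph, and every pair is joined by at least one edge of G. Contracting each set to a single vertex therefore yields K_{4} as a minor, and since treewidth is minor-monotone, tw(G) ≥ tw(K_{4}) = 3. The upper and lower bounds meet at 3, so that is the treewidth.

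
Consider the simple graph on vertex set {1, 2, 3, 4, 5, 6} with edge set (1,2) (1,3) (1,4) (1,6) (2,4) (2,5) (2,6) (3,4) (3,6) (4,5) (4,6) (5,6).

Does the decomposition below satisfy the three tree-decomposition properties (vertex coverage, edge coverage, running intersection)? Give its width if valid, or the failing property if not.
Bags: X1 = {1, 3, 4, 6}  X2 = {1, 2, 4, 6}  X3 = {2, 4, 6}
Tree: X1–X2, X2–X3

A tree decomposition must satisfy three properties: every vertex lies in some bag; for every edge, both endpoints lie together in some bag; and for every vertex, the bags containing it form a connected subtree. Here vertex 5 appears in no bag, so the decomposition is invalid.

No — vertex 5 appears in no bag.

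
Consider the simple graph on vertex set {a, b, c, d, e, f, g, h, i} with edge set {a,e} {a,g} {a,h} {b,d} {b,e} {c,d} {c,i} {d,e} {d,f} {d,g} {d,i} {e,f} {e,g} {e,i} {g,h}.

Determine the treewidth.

A width-2 tree decomposition is:
Bags: B1 = {d, e, f}  B2 = {b, d, e}  B3 = {d, e, g}  B4 = {d, e, i}  B5 = {c, d, i}  B6 = {a, e, g}  B7 = {a, g, h}
Tree: B1–B2, B1–B3, B2–B4, B4–B5, B3–B6, B6–B7
The largest bag has 3 vertices, giving width 2; this decomposition certifies tw(G) ≤ 2. Conversely, {d, e, g} is a clique of size 3, and the vertices of any clique must share a bag in every tree decomposition; so some bag has ≥ 3 vertices and tw(G) ≥ 2. Hence tw(G) = 2 exactly.

2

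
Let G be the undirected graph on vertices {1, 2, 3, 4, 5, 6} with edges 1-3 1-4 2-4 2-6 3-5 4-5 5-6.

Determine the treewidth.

A width-2 tree decomposition is:
Bags: B1 = {2, 5, 6}  B2 = {2, 4, 5}  B3 = {3, 4, 5}  B4 = {1, 3, 4}
Tree: B1–B2, B2–B3, B3–B4
Every bag has size at most 3, so the width is 3 − 1 = 2 and tw(G) ≤ 2. The edges 6–2–4–5–6 form a cycle, so G is not a tree and its treewidth is at least 2. Combining the bounds, tw(G) = 2.

2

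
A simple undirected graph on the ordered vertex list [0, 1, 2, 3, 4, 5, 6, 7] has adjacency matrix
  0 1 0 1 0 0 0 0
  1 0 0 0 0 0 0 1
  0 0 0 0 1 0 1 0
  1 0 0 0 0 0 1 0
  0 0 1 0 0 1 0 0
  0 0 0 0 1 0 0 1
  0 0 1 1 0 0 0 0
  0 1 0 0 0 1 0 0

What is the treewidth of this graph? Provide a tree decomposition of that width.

Treewidth 2.
One optimal decomposition is:
Bags: B1 = {4, 5, 7}  B2 = {1, 4, 7}  B3 = {0, 1, 4}  B4 = {0, 3, 4}  B5 = {3, 4, 6}  B6 = {2, 4, 6}
Tree: B1–B2, B2–B3, B3–B4, B4–B5, B5–B6

Each bag holds 3 vertices, so the decomposition has width 2, which upper-bounds the treewidth. The edges 4–5–7–1–0–3–6–2–4 form a cycle, so G is not a tree and its treewidth is at least 2. The upper and lower bounds meet at 2, so that is the treewidth.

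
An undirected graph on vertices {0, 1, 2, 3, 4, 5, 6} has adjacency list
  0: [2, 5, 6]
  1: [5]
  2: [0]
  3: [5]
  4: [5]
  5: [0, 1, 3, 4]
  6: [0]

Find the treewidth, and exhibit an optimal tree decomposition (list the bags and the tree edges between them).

Treewidth 1.
One such decomposition:
Bags: B1 = {0, 5}  B2 = {4, 5}  B3 = {0, 2}  B4 = {0, 6}  B5 = {3, 5}  B6 = {1, 5}
Tree: B1–B2, B1–B3, B3–B4, B2–B5, B2–B6

Every bag has size at most 2, so the width is 2 − 1 = 1 and tw(G) ≤ 1. Any graph with an edge has treewidth ≥ 1, and G has the edge 5–0. Therefore the treewidth is 1.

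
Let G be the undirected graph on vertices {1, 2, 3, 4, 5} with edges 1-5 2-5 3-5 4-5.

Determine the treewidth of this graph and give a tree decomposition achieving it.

Treewidth 1.
Bags: B1 = {3, 5}  B2 = {1, 5}  B3 = {4, 5}  B4 = {2, 5}
Tree: B1–B2, B1–B3, B1–B4

The largest bag has 2 vertices, giving width 1; this decomposition certifies tw(G) ≤ 1. Since G has at least one edge (e.g. 5–3), it is not an edgeless graph, so tw(G) ≥ 1. Hence tw(G) = 1 exactly.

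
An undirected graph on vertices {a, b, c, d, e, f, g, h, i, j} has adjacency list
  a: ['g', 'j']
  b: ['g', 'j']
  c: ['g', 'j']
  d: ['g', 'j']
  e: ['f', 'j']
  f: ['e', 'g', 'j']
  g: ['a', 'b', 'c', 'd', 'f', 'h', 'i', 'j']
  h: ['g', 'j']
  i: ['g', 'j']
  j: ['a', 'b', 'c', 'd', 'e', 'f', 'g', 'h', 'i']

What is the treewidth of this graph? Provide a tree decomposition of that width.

Treewidth 2.
Bags: B1 = {d, g, j}  B2 = {b, g, j}  B3 = {f, g, j}  B4 = {g, h, j}  B5 = {a, g, j}  B6 = {c, g, j}  B7 = {g, i, j}  B8 = {e, f, j}
Tree: B1–B2, B2–B3, B2–B4, B4–B5, B1–B6, B6–B7, B3–B8

Every bag has size at most 3, so the width is 3 − 1 = 2 and tw(G) ≤ 2. Conversely, {d, g, j} is a clique of size 3, and the vertices of any clique must share a bag in every tree decomposition; so some bag has ≥ 3 vertices and tw(G) ≥ 2. Hence tw(G) = 2 exactly.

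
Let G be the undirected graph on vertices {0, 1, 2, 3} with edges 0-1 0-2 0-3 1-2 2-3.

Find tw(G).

A width-2 tree decomposition is:
Bags: B1 = {0, 2, 3}  B2 = {0, 1, 2}
Tree: B1–B2
Every bag has size at most 3, so the width is 3 − 1 = 2 and tw(G) ≤ 2. Conversely, {0, 1, 2} is a clique of size 3, and the vertices of any clique must share a bag in every tree decomposition; so some bag has ≥ 3 vertices and tw(G) ≥ 2. Hence tw(G) = 2 exactly.

2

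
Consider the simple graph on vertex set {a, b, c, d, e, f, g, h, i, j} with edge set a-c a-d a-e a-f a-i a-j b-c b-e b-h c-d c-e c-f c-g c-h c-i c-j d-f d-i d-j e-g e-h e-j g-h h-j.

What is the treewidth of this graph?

A width-3 tree decomposition is:
Bags: B1 = {a, c, e, j}  B2 = {a, c, d, j}  B3 = {c, e, h, j}  B4 = {a, c, d, i}  B5 = {a, c, d, f}  B6 = {b, c, e, h}  B7 = {c, e, g, h}
Tree: B1–B2, B1–B3, B2–B4, B2–B5, B3–B6, B6–B7
Every bag has size at most 4, so the width is 4 − 1 = 3 and tw(G) ≤ 3. For the lower bound, the 4 vertices {c, e, g, h} are pairwise adjacent, and any tree decomposition puts a clique entirely inside one bag — forcing width ≥ 3. The upper and lower bounds meet at 3, so that is the treewidth.

3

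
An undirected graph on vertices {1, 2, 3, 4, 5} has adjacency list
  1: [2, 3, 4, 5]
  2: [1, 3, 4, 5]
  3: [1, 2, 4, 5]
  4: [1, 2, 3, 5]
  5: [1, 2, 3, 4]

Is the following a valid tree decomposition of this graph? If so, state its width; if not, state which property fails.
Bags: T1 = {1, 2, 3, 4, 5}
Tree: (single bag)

Vertex coverage: the bags together contain {1, 2, 3, 4, 5}, the full vertex set. Edge coverage: each edge of G has both endpoints in at least one bag. Running intersection: for every vertex, the bags containing it form a connected subtree. All three properties hold, so this is a valid tree decomposition of width max|bag| − 1 = 4, and hence tw(G) ≤ 4.

Yes; width 4.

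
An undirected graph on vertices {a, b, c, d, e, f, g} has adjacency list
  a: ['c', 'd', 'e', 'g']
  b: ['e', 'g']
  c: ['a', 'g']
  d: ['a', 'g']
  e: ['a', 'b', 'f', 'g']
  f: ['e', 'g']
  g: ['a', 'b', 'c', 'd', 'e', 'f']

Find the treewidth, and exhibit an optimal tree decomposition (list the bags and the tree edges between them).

Each bag holds 3 vertices, so the decomposition has width 2, which upper-bounds the treewidth. For the lower bound, the 3 vertices {a, d, g} are pairwise adjacent, and any tree decomposition puts a clique entirely inside one bag — forcing width ≥ 2. Combining the bounds, tw(G) = 2.

Treewidth 2.
One such decomposition:
Bags: B1 = {a, e, g}  B2 = {a, c, g}  B3 = {e, f, g}  B4 = {a, d, g}  B5 = {b, e, g}
Tree: B1–B2, B1–B3, B2–B4, B1–B5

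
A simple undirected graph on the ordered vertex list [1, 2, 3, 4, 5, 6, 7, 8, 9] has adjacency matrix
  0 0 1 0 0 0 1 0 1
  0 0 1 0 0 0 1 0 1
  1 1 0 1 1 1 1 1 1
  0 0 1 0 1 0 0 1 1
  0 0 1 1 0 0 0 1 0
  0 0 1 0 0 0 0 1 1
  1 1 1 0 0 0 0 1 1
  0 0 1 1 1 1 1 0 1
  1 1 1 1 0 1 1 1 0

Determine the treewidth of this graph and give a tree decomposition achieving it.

Treewidth 3.
Bags: B1 = {3, 7, 8, 9}  B2 = {3, 4, 8, 9}  B3 = {3, 4, 5, 8}  B4 = {3, 6, 8, 9}  B5 = {2, 3, 7, 9}  B6 = {1, 3, 7, 9}
Tree: B1–B2, B2–B3, B1–B4, B1–B5, B5–B6

Every bag has size at most 4, so the width is 4 − 1 = 3 and tw(G) ≤ 3. On the other hand G contains the 4-clique {3, 4, 8, 9}. A clique must lie in a single bag of any decomposition, so no decomposition can have width below 3. Combining the bounds, tw(G) = 3.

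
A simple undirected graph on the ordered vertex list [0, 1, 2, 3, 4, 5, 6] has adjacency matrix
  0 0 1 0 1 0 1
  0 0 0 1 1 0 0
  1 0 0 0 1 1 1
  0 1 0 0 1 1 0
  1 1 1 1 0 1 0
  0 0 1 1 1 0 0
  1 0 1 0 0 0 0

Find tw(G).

A width-2 tree decomposition is:
Bags: B1 = {2, 4, 5}  B2 = {3, 4, 5}  B3 = {0, 2, 4}  B4 = {1, 3, 4}  B5 = {0, 2, 6}
Tree: B1–B2, B1–B3, B2–B4, B3–B5
Every bag has size at most 3, so the width is 3 − 1 = 2 and tw(G) ≤ 2. On the other hand G contains the 3-clique {1, 3, 4}. A clique must lie in a single bag of any decomposition, so no decomposition can have width below 2. The upper and lower bounds meet at 2, so that is the treewidth.

2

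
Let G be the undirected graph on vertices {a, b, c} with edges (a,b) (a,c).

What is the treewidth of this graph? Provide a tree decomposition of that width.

Treewidth 1.
One such decomposition:
Bags: B1 = {a, b}  B2 = {a, c}
Tree: B1–B2

The largest bag has 2 vertices, giving width 1; this decomposition certifies tw(G) ≤ 1. G has an edge, so its treewidth is at least 1. Therefore the treewidth is 1.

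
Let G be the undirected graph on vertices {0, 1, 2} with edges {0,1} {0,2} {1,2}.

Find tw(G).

A width-2 tree decomposition is:
Bags: B1 = {0, 1, 2}
Tree: (single bag)
With just one bag of size 3, the width is 3 − 1 = 2, so tw(G) ≤ 2. On the other hand G contains the 3-clique {0, 1, 2}. A clique must lie in a single bag of any decomposition, so no decomposition can have width below 2. Combining the bounds, tw(G) = 2.

2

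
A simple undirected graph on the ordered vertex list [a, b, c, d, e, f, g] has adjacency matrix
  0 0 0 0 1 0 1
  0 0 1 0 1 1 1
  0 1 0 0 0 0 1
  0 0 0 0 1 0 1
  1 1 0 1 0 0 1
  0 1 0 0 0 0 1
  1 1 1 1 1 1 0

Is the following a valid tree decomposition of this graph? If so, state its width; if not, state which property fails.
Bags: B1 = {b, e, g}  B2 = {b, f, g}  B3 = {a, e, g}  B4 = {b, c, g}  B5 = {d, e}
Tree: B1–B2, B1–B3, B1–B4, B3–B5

No — edge (g,d) lies in no bag.

A tree decomposition must satisfy three properties: every vertex lies in some bag; for every edge, both endpoints lie together in some bag; and for every vertex, the bags containing it form a connected subtree. Here edge (g,d) lies in no bag, so the decomposition is invalid.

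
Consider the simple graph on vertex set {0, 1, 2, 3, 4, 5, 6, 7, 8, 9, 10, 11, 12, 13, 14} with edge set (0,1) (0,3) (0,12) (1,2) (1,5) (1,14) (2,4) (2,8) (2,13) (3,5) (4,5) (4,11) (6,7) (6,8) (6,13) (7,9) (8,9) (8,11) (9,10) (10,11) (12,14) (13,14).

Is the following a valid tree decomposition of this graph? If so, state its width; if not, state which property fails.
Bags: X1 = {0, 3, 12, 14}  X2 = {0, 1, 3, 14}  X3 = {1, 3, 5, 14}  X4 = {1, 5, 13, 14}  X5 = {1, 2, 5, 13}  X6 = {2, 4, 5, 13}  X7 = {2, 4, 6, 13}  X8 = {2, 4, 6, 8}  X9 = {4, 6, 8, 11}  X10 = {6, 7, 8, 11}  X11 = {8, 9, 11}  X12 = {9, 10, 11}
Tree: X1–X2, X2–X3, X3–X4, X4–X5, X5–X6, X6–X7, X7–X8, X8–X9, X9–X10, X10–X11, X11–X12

No — edge (7,9) lies in no bag.

A tree decomposition must satisfy three properties: every vertex lies in some bag; for every edge, both endpoints lie together in some bag; and for every vertex, the bags containing it form a connected subtree. Here edge (7,9) lies in no bag, so the decomposition is invalid.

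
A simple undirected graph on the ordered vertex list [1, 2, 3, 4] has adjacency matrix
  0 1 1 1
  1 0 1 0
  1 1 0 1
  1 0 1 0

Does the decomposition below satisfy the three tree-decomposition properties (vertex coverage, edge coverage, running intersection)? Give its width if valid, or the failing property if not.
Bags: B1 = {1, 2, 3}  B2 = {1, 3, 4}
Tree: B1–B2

Every vertex of G appears in some bag (union = {1, 2, 3, 4}); every edge is covered by a bag; and for each vertex v the set of bags containing v is connected in the bag tree. The decomposition is therefore valid. The largest bag has 3 vertices, so the width is 2.

Yes; width 2.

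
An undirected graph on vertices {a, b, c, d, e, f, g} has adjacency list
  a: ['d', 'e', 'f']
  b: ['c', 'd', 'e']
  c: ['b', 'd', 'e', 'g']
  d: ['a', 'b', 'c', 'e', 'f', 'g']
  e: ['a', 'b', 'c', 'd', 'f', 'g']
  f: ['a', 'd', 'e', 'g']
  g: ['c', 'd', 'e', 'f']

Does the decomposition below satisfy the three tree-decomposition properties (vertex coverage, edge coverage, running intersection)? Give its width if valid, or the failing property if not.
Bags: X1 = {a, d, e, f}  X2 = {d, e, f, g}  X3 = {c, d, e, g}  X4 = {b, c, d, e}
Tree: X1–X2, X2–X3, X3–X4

Yes; width 3.

Every vertex of G appears in some bag (union = {a, b, c, d, e, f, g}); every edge is covered by a bag; and for each vertex v the set of bags containing v is connected in the bag tree. The decomposition is therefore valid. The largest bag has 4 vertices, so the width is 3.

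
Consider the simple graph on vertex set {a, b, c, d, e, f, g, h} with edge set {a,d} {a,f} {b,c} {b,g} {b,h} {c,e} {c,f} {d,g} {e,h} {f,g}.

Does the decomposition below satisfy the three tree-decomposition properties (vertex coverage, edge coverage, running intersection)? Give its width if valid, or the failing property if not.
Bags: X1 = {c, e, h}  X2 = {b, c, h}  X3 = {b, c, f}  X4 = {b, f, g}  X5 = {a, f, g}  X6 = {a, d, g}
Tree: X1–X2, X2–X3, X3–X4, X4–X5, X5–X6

Yes; width 2.

Checking the three conditions: (i) the bags cover all of {a, b, c, d, e, f, g, h}; (ii) for each edge, some bag contains both endpoints; (iii) the bags containing any fixed vertex form a subtree. All hold, so the decomposition is valid with width 3 − 1 = 2.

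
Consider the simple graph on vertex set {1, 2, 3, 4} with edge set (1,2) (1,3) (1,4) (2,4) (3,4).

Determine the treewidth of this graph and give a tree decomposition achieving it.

The largest bag has 3 vertices, giving width 2; this decomposition certifies tw(G) ≤ 2. On the other hand G contains the 3-clique {1, 2, 4}. A clique must lie in a single bag of any decomposition, so no decomposition can have width below 2. Combining the bounds, tw(G) = 2.

Treewidth 2.
Bags: B1 = {1, 2, 4}  B2 = {1, 3, 4}
Tree: B1–B2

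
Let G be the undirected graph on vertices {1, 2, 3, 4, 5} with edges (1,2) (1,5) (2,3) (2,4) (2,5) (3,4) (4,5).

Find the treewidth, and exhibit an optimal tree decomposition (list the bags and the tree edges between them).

The largest bag has 3 vertices, giving width 2; this decomposition certifies tw(G) ≤ 2. Conversely, {1, 2, 5} is a clique of size 3, and the vertices of any clique must share a bag in every tree decomposition; so some bag has ≥ 3 vertices and tw(G) ≥ 2. Hence tw(G) = 2 exactly.

Treewidth 2.
One such decomposition:
Bags: B1 = {1, 2, 5}  B2 = {2, 4, 5}  B3 = {2, 3, 4}
Tree: B1–B2, B2–B3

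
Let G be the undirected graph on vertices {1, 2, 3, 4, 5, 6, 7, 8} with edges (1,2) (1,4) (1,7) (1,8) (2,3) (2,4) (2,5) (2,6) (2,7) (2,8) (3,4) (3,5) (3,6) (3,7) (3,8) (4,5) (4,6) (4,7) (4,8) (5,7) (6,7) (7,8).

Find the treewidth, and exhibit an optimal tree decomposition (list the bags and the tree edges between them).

Treewidth 4.
One optimal decomposition is:
Bags: B1 = {2, 3, 4, 7, 8}  B2 = {1, 2, 4, 7, 8}  B3 = {2, 3, 4, 5, 7}  B4 = {2, 3, 4, 6, 7}
Tree: B1–B2, B1–B3, B3–B4

Each bag holds 5 vertices, so the decomposition has width 4, which upper-bounds the treewidth. For the lower bound, the 5 vertices {1, 2, 4, 7, 8} are pairwise adjacent, and any tree decomposition puts a clique entirely inside one bag — forcing width ≥ 4. Hence tw(G) = 4 exactly.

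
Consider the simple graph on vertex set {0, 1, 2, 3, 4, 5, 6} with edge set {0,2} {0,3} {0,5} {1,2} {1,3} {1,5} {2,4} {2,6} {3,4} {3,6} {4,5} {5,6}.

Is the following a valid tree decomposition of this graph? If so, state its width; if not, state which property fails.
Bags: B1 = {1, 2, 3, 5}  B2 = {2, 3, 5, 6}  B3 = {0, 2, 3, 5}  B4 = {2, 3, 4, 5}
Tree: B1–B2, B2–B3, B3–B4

Vertex coverage: the bags together contain {0, 1, 2, 3, 4, 5, 6}, the full vertex set. Edge coverage: each edge of G has both endpoints in at least one bag. Running intersection: for every vertex, the bags containing it form a connected subtree. All three properties hold, so this is a valid tree decomposition of width max|bag| − 1 = 3, and hence tw(G) ≤ 3.

Yes; width 3.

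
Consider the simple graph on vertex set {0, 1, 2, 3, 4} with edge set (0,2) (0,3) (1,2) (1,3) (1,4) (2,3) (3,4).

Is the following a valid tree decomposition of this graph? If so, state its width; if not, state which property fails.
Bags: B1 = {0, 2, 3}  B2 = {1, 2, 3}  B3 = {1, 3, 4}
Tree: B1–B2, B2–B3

Yes; width 2.

Checking the three conditions: (i) the bags cover all of {0, 1, 2, 3, 4}; (ii) for each edge, some bag contains both endpoints; (iii) the bags containing any fixed vertex form a subtree. All hold, so the decomposition is valid with width 3 − 1 = 2.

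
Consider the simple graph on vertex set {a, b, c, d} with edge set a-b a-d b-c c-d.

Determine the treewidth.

2

A width-2 tree decomposition is:
Bags: B1 = {b, c, d}  B2 = {a, b, d}
Tree: B1–B2
Every bag has size at most 3, so the width is 3 − 1 = 2 and tw(G) ≤ 2. The edges d–c–b–a–d form a cycle, so G is not a tree and its treewidth is at least 2. The upper and lower bounds meet at 2, so that is the treewidth.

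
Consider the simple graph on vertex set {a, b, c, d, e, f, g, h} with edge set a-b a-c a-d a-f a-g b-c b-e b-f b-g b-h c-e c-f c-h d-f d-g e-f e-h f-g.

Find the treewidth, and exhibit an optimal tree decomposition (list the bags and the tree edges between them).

Treewidth 3.
One optimal decomposition is:
Bags: B1 = {b, c, e, f}  B2 = {a, b, c, f}  B3 = {a, b, f, g}  B4 = {b, c, e, h}  B5 = {a, d, f, g}
Tree: B1–B2, B2–B3, B1–B4, B3–B5

Each bag holds 4 vertices, so the decomposition has width 3, which upper-bounds the treewidth. For the lower bound, the 4 vertices {b, c, e, h} are pairwise adjacent, and any tree decomposition puts a clique entirely inside one bag — forcing width ≥ 3. Therefore the treewidth is 3.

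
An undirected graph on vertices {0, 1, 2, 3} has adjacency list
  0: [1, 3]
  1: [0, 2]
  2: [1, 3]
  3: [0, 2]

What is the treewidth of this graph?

2

A width-2 tree decomposition is:
Bags: B1 = {0, 1, 2}  B2 = {0, 2, 3}
Tree: B1–B2
Each bag holds 3 vertices, so the decomposition has width 2, which upper-bounds the treewidth. Since 0–1–2–3–0 is a cycle in G, G is not acyclic. Forests are exactly the graphs of treewidth ≤ 1, so tw(G) ≥ 2. Combining the bounds, tw(G) = 2.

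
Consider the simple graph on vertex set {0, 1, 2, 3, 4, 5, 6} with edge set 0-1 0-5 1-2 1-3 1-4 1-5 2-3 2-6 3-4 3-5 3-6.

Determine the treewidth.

A width-2 tree decomposition is:
Bags: B1 = {1, 2, 3}  B2 = {1, 3, 5}  B3 = {2, 3, 6}  B4 = {0, 1, 5}  B5 = {1, 3, 4}
Tree: B1–B2, B1–B3, B2–B4, B1–B5
Each bag holds 3 vertices, so the decomposition has width 2, which upper-bounds the treewidth. Conversely, {0, 1, 5} is a clique of size 3, and the vertices of any clique must share a bag in every tree decomposition; so some bag has ≥ 3 vertices and tw(G) ≥ 2. The upper and lower bounds meet at 2, so that is the treewidth.

2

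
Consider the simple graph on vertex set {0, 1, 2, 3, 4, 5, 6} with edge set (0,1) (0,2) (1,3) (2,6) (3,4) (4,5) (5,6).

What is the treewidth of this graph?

2

A width-2 tree decomposition is:
Bags: B1 = {2, 5, 6}  B2 = {2, 4, 5}  B3 = {2, 3, 4}  B4 = {1, 2, 3}  B5 = {0, 1, 2}
Tree: B1–B2, B2–B3, B3–B4, B4–B5
The largest bag has 3 vertices, giving width 2; this decomposition certifies tw(G) ≤ 2. The edges 2–6–5–4–3–1–0–2 form a cycle, so G is not a tree and its treewidth is at least 2. Combining the bounds, tw(G) = 2.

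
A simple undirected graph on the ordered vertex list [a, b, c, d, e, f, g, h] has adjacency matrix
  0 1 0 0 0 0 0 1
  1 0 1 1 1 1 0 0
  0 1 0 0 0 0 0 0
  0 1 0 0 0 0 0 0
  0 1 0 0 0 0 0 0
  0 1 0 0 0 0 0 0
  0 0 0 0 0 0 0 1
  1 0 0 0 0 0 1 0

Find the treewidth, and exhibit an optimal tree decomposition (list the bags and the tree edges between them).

The largest bag has 2 vertices, giving width 1; this decomposition certifies tw(G) ≤ 1. G has an edge, so its treewidth is at least 1. Therefore the treewidth is 1.

Treewidth 1.
Bags: B1 = {a, h}  B2 = {a, b}  B3 = {g, h}  B4 = {b, c}  B5 = {b, f}  B6 = {b, e}  B7 = {b, d}
Tree: B1–B2, B1–B3, B2–B4, B4–B5, B5–B6, B2–B7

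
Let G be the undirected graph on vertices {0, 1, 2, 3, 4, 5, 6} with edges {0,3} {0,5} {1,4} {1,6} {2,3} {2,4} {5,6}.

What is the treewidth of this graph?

2

A width-2 tree decomposition is:
Bags: B1 = {0, 5, 6}  B2 = {0, 3, 6}  B3 = {2, 3, 6}  B4 = {2, 4, 6}  B5 = {1, 4, 6}
Tree: B1–B2, B2–B3, B3–B4, B4–B5
Every bag has size at most 3, so the width is 3 − 1 = 2 and tw(G) ≤ 2. Since 6–5–0–3–2–4–1–6 is a cycle in G, G is not acyclic. Forests are exactly the graphs of treewidth ≤ 1, so tw(G) ≥ 2. Hence tw(G) = 2 exactly.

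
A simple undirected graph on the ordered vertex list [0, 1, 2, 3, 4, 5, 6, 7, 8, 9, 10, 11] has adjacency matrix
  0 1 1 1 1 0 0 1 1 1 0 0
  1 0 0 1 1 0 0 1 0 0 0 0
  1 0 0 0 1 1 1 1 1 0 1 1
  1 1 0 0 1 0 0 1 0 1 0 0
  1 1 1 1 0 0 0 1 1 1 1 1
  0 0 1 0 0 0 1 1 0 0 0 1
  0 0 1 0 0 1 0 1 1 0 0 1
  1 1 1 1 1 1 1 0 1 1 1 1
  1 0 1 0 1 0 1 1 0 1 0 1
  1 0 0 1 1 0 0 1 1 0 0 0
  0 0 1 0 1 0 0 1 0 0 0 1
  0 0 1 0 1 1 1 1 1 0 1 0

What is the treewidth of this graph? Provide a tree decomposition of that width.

Each bag holds 5 vertices, so the decomposition has width 4, which upper-bounds the treewidth. Conversely, {0, 4, 7, 8, 9} is a clique of size 5, and the vertices of any clique must share a bag in every tree decomposition; so some bag has ≥ 5 vertices and tw(G) ≥ 4. Hence tw(G) = 4 exactly.

Treewidth 4.
One optimal decomposition is:
Bags: B1 = {2, 5, 6, 7, 11}  B2 = {2, 6, 7, 8, 11}  B3 = {2, 4, 7, 8, 11}  B4 = {0, 2, 4, 7, 8}  B5 = {0, 4, 7, 8, 9}  B6 = {2, 4, 7, 10, 11}  B7 = {0, 3, 4, 7, 9}  B8 = {0, 1, 3, 4, 7}
Tree: B1–B2, B2–B3, B3–B4, B4–B5, B3–B6, B5–B7, B7–B8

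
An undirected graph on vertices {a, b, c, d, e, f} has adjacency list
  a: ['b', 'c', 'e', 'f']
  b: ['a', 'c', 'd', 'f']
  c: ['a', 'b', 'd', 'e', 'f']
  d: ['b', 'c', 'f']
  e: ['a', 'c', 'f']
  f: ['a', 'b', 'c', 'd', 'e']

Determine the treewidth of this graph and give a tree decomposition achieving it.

Treewidth 3.
Bags: B1 = {a, b, c, f}  B2 = {b, c, d, f}  B3 = {a, c, e, f}
Tree: B1–B2, B1–B3

Each bag holds 4 vertices, so the decomposition has width 3, which upper-bounds the treewidth. For the lower bound, the 4 vertices {b, c, d, f} are pairwise adjacent, and any tree decomposition puts a clique entirely inside one bag — forcing width ≥ 3. Therefore the treewidth is 3.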